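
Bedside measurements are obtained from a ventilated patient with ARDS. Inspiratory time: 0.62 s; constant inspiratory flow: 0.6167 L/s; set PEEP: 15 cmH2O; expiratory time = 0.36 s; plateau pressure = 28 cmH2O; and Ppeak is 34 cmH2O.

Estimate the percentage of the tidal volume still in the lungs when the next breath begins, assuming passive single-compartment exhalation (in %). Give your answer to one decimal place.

Vt = flow × Ti = 0.6167 L/s × 0.62 s × 1000 mL/L = 382.35 mL.
R = (PIP − Pplat)/V̇ = (34 − 28) / 0.6167 = 6.0/0.6167 = 9.729 cmH2O·s/L.
C = Vt/(Pplat − PEEP) = 382.35 / (28 − 15) = 382.35/13.0 = 29.412 mL/cmH2O.
τ = R × C = 9.729 × 0.02941 L/cmH2O = 0.2861 s.
Fraction remaining at end-expiration = e^(−Te/τ) = e^(−0.36/0.2861) = 0.2841 → 28.41%.

28.4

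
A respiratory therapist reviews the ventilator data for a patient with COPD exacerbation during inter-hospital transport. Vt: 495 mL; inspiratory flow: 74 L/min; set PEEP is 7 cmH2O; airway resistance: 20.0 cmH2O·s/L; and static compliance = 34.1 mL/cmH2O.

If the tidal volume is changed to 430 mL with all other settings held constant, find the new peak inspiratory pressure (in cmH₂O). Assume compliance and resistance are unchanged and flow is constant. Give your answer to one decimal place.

44.3

Flow: 74 L/min ÷ 60 = 1.2333 L/s.
PIP = Vt/C + R·V̇ + PEEP (constant-flow equation of motion).
Only the elastic term changes: ΔPIP = ΔVt / C = (430 − 495) / 34.1 = -1.906 cmH2O.
Original PIP = 495/34.1 + 20.0×1.2333 + 7 = 46.182 cmH2O; new PIP = 46.182 + (-1.906) = 44.276 cmH2O.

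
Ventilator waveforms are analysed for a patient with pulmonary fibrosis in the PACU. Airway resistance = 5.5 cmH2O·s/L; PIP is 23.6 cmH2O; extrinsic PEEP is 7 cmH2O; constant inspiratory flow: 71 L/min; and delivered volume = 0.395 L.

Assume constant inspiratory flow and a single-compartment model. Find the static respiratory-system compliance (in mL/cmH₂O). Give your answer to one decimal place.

39.1

Flow: 71 L/min ÷ 60 = 1.1833 L/s.
Equation of motion (constant flow): PIP = Vt/C + R·V̇ + PEEP.
Vt/C = PIP − R·V̇ − PEEP = 23.6 − 5.5×1.1833 − 7 = 23.6 − 6.508 − 7 = 10.092 cmH2O.
C = Vt / 10.092 = 395 / 10.092 = 39.14 mL/cmH2O.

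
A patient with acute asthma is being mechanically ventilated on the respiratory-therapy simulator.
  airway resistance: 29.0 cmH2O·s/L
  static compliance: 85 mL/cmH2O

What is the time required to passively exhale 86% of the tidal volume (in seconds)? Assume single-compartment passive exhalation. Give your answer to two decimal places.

τ = R × C = 29.0 × 85 mL/cmH2O = 29.0 × 0.085 L/cmH2O = 2.465 s.
Exhaled fraction f = 1 − e^(−t/τ) → t = −τ·ln(1 − f) = −2.465·ln(0.14) = 4.846 s.

4.85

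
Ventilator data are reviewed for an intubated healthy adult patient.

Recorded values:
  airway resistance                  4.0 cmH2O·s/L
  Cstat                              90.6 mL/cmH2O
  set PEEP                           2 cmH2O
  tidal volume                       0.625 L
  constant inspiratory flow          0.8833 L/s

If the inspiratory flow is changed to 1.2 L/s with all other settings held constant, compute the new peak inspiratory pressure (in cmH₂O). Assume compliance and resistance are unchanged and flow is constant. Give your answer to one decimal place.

PIP = Vt/C + R·V̇ + PEEP (constant-flow equation of motion).
Only the resistive term changes: ΔPIP = R × ΔV̇ = 4.0 × (1.2 − 0.8833) = 4.0 × 0.3167 = 1.267 cmH2O.
Original PIP = 625/90.6 + 4.0×0.8833 + 2 = 12.432 cmH2O; new PIP = 12.432 + (1.267) = 13.699 cmH2O.

13.7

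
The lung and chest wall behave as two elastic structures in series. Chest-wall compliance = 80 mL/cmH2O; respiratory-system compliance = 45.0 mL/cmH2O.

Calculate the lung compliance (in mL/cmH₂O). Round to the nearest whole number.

103

1/CL = 1/Crs − 1/Ccw.
1/CL = 1/45.0 − 1/80 = 0.009722.
CL = 102.86 mL/cmH2O.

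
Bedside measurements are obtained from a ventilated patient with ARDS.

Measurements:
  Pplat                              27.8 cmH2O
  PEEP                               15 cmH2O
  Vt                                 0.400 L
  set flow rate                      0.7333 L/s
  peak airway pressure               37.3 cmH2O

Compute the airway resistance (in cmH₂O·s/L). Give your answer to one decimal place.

13.0

Raw = (PIP − Pplat) / flow = (37.3 − 27.8) / 0.7333 = 9.5 / 0.7333 = 12.955 cmH2O·s/L.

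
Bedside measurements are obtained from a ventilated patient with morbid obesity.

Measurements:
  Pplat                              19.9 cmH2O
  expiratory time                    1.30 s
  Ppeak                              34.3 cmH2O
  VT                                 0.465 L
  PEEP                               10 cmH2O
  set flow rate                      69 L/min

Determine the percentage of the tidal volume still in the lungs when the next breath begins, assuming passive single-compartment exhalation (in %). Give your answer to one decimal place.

Flow: 69 L/min ÷ 60 = 1.15 L/s.
R = (PIP − Pplat)/V̇ = (34.3 − 19.9) / 1.15 = 14.4/1.15 = 12.522 cmH2O·s/L.
C = Vt/(Pplat − PEEP) = 465.0 / (19.9 − 10) = 465.0/9.9 = 46.97 mL/cmH2O.
τ = R × C = 12.522 × 0.04697 L/cmH2O = 0.5882 s.
Fraction remaining at end-expiration = e^(−Te/τ) = e^(−1.30/0.5882) = 0.1097 → 10.97%.

11.0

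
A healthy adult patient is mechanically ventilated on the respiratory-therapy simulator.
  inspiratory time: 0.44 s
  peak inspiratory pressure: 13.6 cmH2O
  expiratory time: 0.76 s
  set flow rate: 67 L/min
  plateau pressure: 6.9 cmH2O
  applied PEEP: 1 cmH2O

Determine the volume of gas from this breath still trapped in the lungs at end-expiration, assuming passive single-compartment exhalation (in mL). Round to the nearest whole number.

Flow: 67 L/min ÷ 60 = 1.1167 L/s.
Vt = flow × Ti = 1.1167 L/s × 0.44 s × 1000 mL/L = 491.35 mL.
R = (PIP − Pplat)/V̇ = (13.6 − 6.9) / 1.1167 = 6.7/1.1167 = 6.0 cmH2O·s/L.
C = Vt/(Pplat − PEEP) = 491.35 / (6.9 − 1) = 491.35/5.9 = 83.28 mL/cmH2O.
τ = R × C = 6.0 × 0.08328 L/cmH2O = 0.4997 s.
Fraction remaining = e^(−Te/τ) = e^(−0.76/0.4997) = 0.2185.
Trapped volume = 491.35 × 0.2185 = 107.36 mL.

107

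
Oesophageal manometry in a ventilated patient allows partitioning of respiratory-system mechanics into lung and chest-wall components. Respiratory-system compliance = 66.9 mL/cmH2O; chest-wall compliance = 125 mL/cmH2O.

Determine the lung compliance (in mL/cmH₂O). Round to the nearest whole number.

1/CL = 1/Crs − 1/Ccw.
1/CL = 1/66.9 − 1/125 = 0.006948.
CL = 143.93 mL/cmH2O.

144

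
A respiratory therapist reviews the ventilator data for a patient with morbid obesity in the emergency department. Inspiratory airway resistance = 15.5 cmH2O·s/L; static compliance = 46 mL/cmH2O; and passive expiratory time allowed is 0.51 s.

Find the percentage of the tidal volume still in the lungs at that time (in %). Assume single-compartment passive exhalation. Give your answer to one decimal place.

48.9

τ = R × C = 15.5 × 46 mL/cmH2O = 15.5 × 0.046 L/cmH2O = 0.713 s.
Passive exhalation: V(t)/V₀ = e^(−t/τ) = e^(−0.51/0.713) = 0.4891.
Fraction remaining = 0.4891 → 48.91%.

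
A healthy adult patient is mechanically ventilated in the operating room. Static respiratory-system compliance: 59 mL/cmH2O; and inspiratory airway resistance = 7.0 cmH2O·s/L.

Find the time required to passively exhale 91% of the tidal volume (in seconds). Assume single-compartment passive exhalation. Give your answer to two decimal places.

τ = R × C = 7.0 × 59 mL/cmH2O = 7.0 × 0.059 L/cmH2O = 0.413 s.
Exhaled fraction f = 1 − e^(−t/τ) → t = −τ·ln(1 − f) = −0.413·ln(0.09) = 0.9945 s.

0.99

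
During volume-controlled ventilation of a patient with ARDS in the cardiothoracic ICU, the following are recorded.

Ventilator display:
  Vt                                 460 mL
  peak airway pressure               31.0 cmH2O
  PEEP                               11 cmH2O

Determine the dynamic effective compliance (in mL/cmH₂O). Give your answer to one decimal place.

Dynamic compliance = Vt / (PIP − PEEP) = 460 / (31.0 − 11) = 460 / 20.0 = 23.0 mL/cmH2O.

23.0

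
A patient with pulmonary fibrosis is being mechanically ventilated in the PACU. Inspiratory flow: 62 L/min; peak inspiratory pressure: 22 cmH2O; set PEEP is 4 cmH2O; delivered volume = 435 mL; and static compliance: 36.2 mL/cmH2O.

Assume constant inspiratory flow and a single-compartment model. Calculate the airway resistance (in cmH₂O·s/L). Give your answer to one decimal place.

Flow: 62 L/min ÷ 60 = 1.0333 L/s.
Equation of motion (constant flow): PIP = Vt/C + R·V̇ + PEEP.
R·V̇ = PIP − Vt/C − PEEP = 22 − 435/36.2 − 4 = 22 − 12.017 − 4 = 5.983 cmH2O.
R = 5.983 / 1.0333 = 5.79 cmH2O·s/L.

5.8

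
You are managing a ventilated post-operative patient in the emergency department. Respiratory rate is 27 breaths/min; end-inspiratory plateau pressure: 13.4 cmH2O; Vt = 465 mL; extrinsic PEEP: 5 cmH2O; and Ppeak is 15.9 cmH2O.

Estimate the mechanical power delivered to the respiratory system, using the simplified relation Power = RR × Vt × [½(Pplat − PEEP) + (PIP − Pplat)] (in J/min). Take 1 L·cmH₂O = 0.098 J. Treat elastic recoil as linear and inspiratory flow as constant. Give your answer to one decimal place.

8.2

Per-breath work = Vt × [½(Pplat−PEEP) + (PIP−Pplat)] = 0.465 × [0.5×8.4 + 2.5] = 0.465 × 6.7 = 3.116 L·cmH2O.
Power = 27 × 3.116 = 84.132 L·cmH2O/min.
× 0.098 J/(L·cmH2O) → 8.245 J/min.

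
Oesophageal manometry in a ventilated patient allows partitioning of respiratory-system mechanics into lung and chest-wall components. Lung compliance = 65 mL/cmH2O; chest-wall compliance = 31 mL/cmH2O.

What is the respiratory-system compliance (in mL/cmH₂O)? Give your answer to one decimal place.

Lung and chest wall are elastances in series: 1/Crs = 1/CL + 1/Ccw.
1/Crs = 1/65 + 1/31 = 0.04764.
Crs = 20.991 mL/cmH2O.

21.0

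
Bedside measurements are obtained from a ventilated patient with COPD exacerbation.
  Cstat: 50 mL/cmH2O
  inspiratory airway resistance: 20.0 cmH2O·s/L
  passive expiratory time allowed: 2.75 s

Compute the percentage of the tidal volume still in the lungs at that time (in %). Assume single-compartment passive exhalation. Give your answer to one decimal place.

6.4

τ = R × C = 20.0 × 50 mL/cmH2O = 20.0 × 0.050 L/cmH2O = 1.0 s.
Passive exhalation: V(t)/V₀ = e^(−t/τ) = e^(−2.75/1.0) = 0.06393.
Fraction remaining = 0.06393 → 6.393%.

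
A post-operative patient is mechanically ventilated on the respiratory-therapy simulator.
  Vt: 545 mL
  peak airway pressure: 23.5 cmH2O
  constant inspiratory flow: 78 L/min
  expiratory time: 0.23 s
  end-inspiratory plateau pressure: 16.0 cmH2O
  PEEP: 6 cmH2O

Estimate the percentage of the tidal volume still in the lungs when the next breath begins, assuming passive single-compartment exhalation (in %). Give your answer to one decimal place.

48.1

Flow: 78 L/min ÷ 60 = 1.3 L/s.
R = (PIP − Pplat)/V̇ = (23.5 − 16.0) / 1.3 = 7.5/1.3 = 5.769 cmH2O·s/L.
C = Vt/(Pplat − PEEP) = 545.0 / (16.0 − 6) = 545.0/10.0 = 54.5 mL/cmH2O.
τ = R × C = 5.769 × 0.0545 L/cmH2O = 0.3144 s.
Fraction remaining at end-expiration = e^(−Te/τ) = e^(−0.23/0.3144) = 0.4812 → 48.12%.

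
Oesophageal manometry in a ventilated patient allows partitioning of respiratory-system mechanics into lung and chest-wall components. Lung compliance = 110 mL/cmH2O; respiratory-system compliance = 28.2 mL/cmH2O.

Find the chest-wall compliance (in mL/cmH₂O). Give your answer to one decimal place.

1/Ccw = 1/Crs − 1/CL.
1/Ccw = 1/28.2 − 1/110 = 0.02637.
Ccw = 37.922 mL/cmH2O.

37.9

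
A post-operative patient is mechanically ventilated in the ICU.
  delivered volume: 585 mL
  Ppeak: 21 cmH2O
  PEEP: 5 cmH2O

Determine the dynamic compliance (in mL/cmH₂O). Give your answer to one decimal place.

Dynamic compliance = Vt / (PIP − PEEP) = 585 / (21 − 5) = 585 / 16.0 = 36.563 mL/cmH2O.

36.6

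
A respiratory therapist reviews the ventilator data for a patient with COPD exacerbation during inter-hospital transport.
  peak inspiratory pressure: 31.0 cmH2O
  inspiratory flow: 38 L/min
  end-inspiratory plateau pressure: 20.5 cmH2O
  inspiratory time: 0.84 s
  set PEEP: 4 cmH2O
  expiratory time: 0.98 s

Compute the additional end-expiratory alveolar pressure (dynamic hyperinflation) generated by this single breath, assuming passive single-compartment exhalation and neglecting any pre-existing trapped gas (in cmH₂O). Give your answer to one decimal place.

2.6

Flow: 38 L/min ÷ 60 = 0.6333 L/s.
Vt = flow × Ti = 0.6333 L/s × 0.84 s × 1000 mL/L = 531.97 mL.
R = (PIP − Pplat)/V̇ = (31.0 − 20.5) / 0.6333 = 10.5/0.6333 = 16.58 cmH2O·s/L.
C = Vt/(Pplat − PEEP) = 531.97 / (20.5 − 4) = 531.97/16.5 = 32.241 mL/cmH2O.
τ = R × C = 16.58 × 0.03224 L/cmH2O = 0.5345 s.
Fraction remaining = e^(−Te/τ) = e^(−0.98/0.5345) = 0.1599; trapped volume = 531.97 × 0.1599 = 85.062 mL.
Additional alveolar pressure from trapping ≈ V_trapped / C = 85.062 / 32.241 = 2.638 cmH2O.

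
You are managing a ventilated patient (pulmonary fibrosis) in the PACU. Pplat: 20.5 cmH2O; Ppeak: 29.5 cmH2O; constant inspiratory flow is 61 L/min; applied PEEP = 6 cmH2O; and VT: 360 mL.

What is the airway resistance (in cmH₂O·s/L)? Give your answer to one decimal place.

Flow: 61 L/min ÷ 60 = 1.0167 L/s.
Raw = (PIP − Pplat) / flow = (29.5 − 20.5) / 1.0167 = 9.0 / 1.0167 = 8.852 cmH2O·s/L.

8.9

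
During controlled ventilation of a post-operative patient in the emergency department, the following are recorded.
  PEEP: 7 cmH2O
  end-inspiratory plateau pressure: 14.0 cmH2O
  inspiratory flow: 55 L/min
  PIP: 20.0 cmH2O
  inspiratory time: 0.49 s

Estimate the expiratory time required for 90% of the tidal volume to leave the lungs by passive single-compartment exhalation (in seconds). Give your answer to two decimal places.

0.97

Flow: 55 L/min ÷ 60 = 0.9167 L/s.
Vt = flow × Ti = 0.9167 L/s × 0.49 s × 1000 mL/L = 449.18 mL.
R = (PIP − Pplat)/V̇ = (20.0 − 14.0) / 0.9167 = 6.0/0.9167 = 6.545 cmH2O·s/L.
C = Vt/(Pplat − PEEP) = 449.18 / (14.0 − 7) = 449.18/7.0 = 64.169 mL/cmH2O.
τ = R × C = 6.545 × 0.06417 L/cmH2O = 0.42 s.
t = −τ·ln(1 − 0.90) = −0.42·ln(0.1) = 0.9671 s.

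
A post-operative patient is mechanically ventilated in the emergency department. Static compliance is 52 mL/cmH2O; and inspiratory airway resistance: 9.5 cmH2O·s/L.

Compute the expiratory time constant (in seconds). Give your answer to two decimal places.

τ = R × C = 9.5 × 52 mL/cmH2O = 9.5 × 0.052 L/cmH2O = 0.494 s.

0.49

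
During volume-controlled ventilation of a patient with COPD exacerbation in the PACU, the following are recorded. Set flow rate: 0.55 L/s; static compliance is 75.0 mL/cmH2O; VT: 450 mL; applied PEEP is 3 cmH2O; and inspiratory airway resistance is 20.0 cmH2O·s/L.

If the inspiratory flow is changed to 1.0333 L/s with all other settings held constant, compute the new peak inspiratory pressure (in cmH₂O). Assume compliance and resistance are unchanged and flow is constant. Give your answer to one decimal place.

PIP = Vt/C + R·V̇ + PEEP (constant-flow equation of motion).
Only the resistive term changes: ΔPIP = R × ΔV̇ = 20.0 × (1.0333 − 0.55) = 20.0 × 0.4833 = 9.666 cmH2O.
Original PIP = 450/75.0 + 20.0×0.55 + 3 = 20.0 cmH2O; new PIP = 20.0 + (9.666) = 29.666 cmH2O.

29.7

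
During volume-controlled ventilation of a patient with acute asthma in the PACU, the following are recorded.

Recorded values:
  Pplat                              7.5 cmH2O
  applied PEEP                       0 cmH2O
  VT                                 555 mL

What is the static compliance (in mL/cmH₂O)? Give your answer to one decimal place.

74.0

Cstat = Vt / (Pplat − PEEP) = 555 / (7.5 − 0) = 555 / 7.5 = 74.0 mL/cmH2O.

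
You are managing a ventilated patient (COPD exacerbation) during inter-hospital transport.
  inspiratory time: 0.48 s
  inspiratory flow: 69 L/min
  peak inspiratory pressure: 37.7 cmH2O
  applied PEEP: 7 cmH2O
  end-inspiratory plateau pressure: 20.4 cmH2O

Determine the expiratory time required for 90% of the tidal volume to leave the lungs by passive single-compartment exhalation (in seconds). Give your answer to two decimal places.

Flow: 69 L/min ÷ 60 = 1.15 L/s.
Vt = flow × Ti = 1.15 L/s × 0.48 s × 1000 mL/L = 552.0 mL.
R = (PIP − Pplat)/V̇ = (37.7 − 20.4) / 1.15 = 17.3/1.15 = 15.043 cmH2O·s/L.
C = Vt/(Pplat − PEEP) = 552.0 / (20.4 − 7) = 552.0/13.4 = 41.194 mL/cmH2O.
τ = R × C = 15.043 × 0.04119 L/cmH2O = 0.6196 s.
t = −τ·ln(1 − 0.90) = −0.6196·ln(0.1) = 1.427 s.

1.43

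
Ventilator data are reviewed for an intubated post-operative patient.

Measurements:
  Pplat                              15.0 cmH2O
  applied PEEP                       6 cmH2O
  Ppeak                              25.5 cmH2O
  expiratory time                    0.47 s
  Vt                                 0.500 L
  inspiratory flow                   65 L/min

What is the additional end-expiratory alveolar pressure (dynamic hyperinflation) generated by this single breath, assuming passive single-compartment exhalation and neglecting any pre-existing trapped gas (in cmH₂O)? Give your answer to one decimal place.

3.8

Flow: 65 L/min ÷ 60 = 1.0833 L/s.
R = (PIP − Pplat)/V̇ = (25.5 − 15.0) / 1.0833 = 10.5/1.0833 = 9.693 cmH2O·s/L.
C = Vt/(Pplat − PEEP) = 500.0 / (15.0 − 6) = 500.0/9.0 = 55.556 mL/cmH2O.
τ = R × C = 9.693 × 0.05556 L/cmH2O = 0.5385 s.
Fraction remaining = e^(−Te/τ) = e^(−0.47/0.5385) = 0.4178; trapped volume = 500.0 × 0.4178 = 208.9 mL.
Additional alveolar pressure from trapping ≈ V_trapped / C = 208.9 / 55.556 = 3.76 cmH2O.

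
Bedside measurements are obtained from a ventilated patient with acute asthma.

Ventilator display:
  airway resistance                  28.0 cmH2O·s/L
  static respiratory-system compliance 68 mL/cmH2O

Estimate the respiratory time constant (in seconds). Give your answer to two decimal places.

τ = R × C = 28.0 × 68 mL/cmH2O = 28.0 × 0.068 L/cmH2O = 1.904 s.

1.90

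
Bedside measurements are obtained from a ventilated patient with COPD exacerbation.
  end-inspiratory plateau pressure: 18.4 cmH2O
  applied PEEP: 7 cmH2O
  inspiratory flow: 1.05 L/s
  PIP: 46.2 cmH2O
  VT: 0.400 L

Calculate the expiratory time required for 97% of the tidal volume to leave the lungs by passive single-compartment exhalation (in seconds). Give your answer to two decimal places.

3.26

R = (PIP − Pplat)/V̇ = (46.2 − 18.4) / 1.05 = 27.8/1.05 = 26.476 cmH2O·s/L.
C = Vt/(Pplat − PEEP) = 400.0 / (18.4 − 7) = 400.0/11.4 = 35.088 mL/cmH2O.
τ = R × C = 26.476 × 0.03509 L/cmH2O = 0.929 s.
t = −τ·ln(1 − 0.97) = −0.929·ln(0.03) = 3.258 s.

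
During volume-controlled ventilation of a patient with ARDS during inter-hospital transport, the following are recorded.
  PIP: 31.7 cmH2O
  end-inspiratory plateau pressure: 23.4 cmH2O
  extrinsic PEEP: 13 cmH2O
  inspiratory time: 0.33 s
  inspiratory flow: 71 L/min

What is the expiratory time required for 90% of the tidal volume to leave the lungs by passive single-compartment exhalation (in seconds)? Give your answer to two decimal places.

Flow: 71 L/min ÷ 60 = 1.1833 L/s.
Vt = flow × Ti = 1.1833 L/s × 0.33 s × 1000 mL/L = 390.49 mL.
R = (PIP − Pplat)/V̇ = (31.7 − 23.4) / 1.1833 = 8.3/1.1833 = 7.014 cmH2O·s/L.
C = Vt/(Pplat − PEEP) = 390.49 / (23.4 − 13) = 390.49/10.4 = 37.547 mL/cmH2O.
τ = R × C = 7.014 × 0.03755 L/cmH2O = 0.2634 s.
t = −τ·ln(1 − 0.90) = −0.2634·ln(0.1) = 0.6065 s.

0.61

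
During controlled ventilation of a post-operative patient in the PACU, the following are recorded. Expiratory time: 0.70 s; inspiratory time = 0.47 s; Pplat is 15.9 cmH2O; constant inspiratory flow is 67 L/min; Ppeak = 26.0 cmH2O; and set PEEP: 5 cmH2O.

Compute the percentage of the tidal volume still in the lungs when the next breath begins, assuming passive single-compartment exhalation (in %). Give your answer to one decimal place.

Flow: 67 L/min ÷ 60 = 1.1167 L/s.
Vt = flow × Ti = 1.1167 L/s × 0.47 s × 1000 mL/L = 524.85 mL.
R = (PIP − Pplat)/V̇ = (26.0 − 15.9) / 1.1167 = 10.1/1.1167 = 9.045 cmH2O·s/L.
C = Vt/(Pplat − PEEP) = 524.85 / (15.9 − 5) = 524.85/10.9 = 48.151 mL/cmH2O.
τ = R × C = 9.045 × 0.04815 L/cmH2O = 0.4355 s.
Fraction remaining at end-expiration = e^(−Te/τ) = e^(−0.70/0.4355) = 0.2004 → 20.04%.

20.0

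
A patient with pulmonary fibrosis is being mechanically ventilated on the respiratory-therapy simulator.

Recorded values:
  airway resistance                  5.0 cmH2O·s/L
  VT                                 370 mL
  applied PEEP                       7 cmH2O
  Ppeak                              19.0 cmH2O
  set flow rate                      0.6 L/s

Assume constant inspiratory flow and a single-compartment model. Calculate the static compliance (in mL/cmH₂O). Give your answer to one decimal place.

41.1

Equation of motion (constant flow): PIP = Vt/C + R·V̇ + PEEP.
Vt/C = PIP − R·V̇ − PEEP = 19.0 − 5.0×0.6 − 7 = 19.0 − 3.0 − 7 = 9.0 cmH2O.
C = Vt / 9.0 = 370 / 9.0 = 41.111 mL/cmH2O.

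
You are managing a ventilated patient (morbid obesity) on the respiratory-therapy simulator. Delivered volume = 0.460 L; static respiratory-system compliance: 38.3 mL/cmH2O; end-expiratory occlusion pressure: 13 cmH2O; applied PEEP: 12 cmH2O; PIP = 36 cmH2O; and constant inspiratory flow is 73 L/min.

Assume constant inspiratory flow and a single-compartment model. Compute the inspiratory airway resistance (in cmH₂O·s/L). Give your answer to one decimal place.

Flow: 73 L/min ÷ 60 = 1.2167 L/s.
Total PEEP = 13 cmH2O (set 12 + intrinsic 1); this is the baseline alveolar pressure.
Equation of motion (constant flow): PIP = Vt/C + R·V̇ + PEEP.
R·V̇ = PIP − Vt/C − PEEP = 36 − 460/38.3 − 13 = 36 − 12.01 − 13 = 10.99 cmH2O.
R = 10.99 / 1.2167 = 9.033 cmH2O·s/L.

9.0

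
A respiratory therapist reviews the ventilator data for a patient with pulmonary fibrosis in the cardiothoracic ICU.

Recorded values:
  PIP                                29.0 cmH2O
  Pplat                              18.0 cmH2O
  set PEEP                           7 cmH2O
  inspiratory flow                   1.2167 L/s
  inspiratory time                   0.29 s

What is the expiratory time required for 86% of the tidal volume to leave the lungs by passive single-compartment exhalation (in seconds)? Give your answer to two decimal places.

0.57

Vt = flow × Ti = 1.2167 L/s × 0.29 s × 1000 mL/L = 352.84 mL.
R = (PIP − Pplat)/V̇ = (29.0 − 18.0) / 1.2167 = 11.0/1.2167 = 9.041 cmH2O·s/L.
C = Vt/(Pplat − PEEP) = 352.84 / (18.0 − 7) = 352.84/11.0 = 32.076 mL/cmH2O.
τ = R × C = 9.041 × 0.03208 L/cmH2O = 0.29 s.
t = −τ·ln(1 − 0.86) = −0.29·ln(0.14) = 0.5702 s.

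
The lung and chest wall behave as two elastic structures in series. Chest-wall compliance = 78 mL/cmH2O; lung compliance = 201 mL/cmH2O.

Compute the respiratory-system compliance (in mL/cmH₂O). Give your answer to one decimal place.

56.2

Lung and chest wall are elastances in series: 1/Crs = 1/CL + 1/Ccw.
1/Crs = 1/201 + 1/78 = 0.0178.
Crs = 56.18 mL/cmH2O.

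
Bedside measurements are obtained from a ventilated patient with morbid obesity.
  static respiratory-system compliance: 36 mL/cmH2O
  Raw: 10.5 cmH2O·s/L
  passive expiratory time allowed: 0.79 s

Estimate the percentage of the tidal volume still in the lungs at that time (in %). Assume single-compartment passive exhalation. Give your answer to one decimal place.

12.4

τ = R × C = 10.5 × 36 mL/cmH2O = 10.5 × 0.036 L/cmH2O = 0.378 s.
Passive exhalation: V(t)/V₀ = e^(−t/τ) = e^(−0.79/0.378) = 0.1237.
Fraction remaining = 0.1237 → 12.37%.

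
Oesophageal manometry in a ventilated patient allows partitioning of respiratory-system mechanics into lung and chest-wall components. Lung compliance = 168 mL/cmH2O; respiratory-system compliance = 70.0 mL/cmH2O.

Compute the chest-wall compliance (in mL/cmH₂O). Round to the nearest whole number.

120

1/Ccw = 1/Crs − 1/CL.
1/Ccw = 1/70.0 − 1/168 = 0.008333.
Ccw = 120.0 mL/cmH2O.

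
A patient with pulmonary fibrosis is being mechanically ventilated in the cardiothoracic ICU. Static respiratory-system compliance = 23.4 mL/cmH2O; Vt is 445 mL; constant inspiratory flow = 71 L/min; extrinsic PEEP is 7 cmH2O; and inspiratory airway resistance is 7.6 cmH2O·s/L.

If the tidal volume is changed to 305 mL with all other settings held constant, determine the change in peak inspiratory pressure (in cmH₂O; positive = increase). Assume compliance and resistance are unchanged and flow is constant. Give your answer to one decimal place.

-6.0

PIP = Vt/C + R·V̇ + PEEP (constant-flow equation of motion).
Only the elastic term changes: ΔPIP = ΔVt / C = (305 − 445) / 23.4 = -5.983 cmH2O.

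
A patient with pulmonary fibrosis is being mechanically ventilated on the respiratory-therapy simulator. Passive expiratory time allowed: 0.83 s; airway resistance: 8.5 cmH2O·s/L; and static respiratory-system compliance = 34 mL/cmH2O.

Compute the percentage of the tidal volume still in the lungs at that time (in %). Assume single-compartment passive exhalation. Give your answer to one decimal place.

5.7

τ = R × C = 8.5 × 34 mL/cmH2O = 8.5 × 0.034 L/cmH2O = 0.289 s.
Passive exhalation: V(t)/V₀ = e^(−t/τ) = e^(−0.83/0.289) = 0.05659.
Fraction remaining = 0.05659 → 5.659%.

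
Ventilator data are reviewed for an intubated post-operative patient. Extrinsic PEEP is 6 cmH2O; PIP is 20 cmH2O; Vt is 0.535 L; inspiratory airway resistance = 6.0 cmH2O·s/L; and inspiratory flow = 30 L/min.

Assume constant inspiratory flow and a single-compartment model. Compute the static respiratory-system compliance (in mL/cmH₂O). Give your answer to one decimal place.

Flow: 30 L/min ÷ 60 = 0.5 L/s.
Equation of motion (constant flow): PIP = Vt/C + R·V̇ + PEEP.
Vt/C = PIP − R·V̇ − PEEP = 20 − 6.0×0.5 − 6 = 20 − 3.0 − 6 = 11.0 cmH2O.
C = Vt / 11.0 = 535 / 11.0 = 48.636 mL/cmH2O.

48.6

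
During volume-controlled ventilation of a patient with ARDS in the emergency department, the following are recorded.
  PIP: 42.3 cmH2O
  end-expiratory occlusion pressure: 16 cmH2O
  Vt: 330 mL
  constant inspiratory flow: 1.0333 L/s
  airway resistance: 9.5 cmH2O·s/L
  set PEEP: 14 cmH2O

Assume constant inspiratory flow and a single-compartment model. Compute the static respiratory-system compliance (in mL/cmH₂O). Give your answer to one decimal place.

20.0

Total PEEP = 16 cmH2O (set 14 + intrinsic 2); this is the baseline alveolar pressure.
Equation of motion (constant flow): PIP = Vt/C + R·V̇ + PEEP.
Vt/C = PIP − R·V̇ − PEEP = 42.3 − 9.5×1.0333 − 16 = 42.3 − 9.816 − 16 = 16.484 cmH2O.
C = Vt / 16.484 = 330 / 16.484 = 20.019 mL/cmH2O.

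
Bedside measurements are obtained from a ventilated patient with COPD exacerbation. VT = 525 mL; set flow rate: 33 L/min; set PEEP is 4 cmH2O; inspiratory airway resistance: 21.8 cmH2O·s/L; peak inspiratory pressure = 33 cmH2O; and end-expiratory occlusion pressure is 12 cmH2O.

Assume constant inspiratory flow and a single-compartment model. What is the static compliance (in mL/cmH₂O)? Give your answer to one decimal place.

Flow: 33 L/min ÷ 60 = 0.55 L/s.
Total PEEP = 12 cmH2O (set 4 + intrinsic 8); this is the baseline alveolar pressure.
Equation of motion (constant flow): PIP = Vt/C + R·V̇ + PEEP.
Vt/C = PIP − R·V̇ − PEEP = 33 − 21.8×0.55 − 12 = 33 − 11.99 − 12 = 9.01 cmH2O.
C = Vt / 9.01 = 525 / 9.01 = 58.269 mL/cmH2O.

58.3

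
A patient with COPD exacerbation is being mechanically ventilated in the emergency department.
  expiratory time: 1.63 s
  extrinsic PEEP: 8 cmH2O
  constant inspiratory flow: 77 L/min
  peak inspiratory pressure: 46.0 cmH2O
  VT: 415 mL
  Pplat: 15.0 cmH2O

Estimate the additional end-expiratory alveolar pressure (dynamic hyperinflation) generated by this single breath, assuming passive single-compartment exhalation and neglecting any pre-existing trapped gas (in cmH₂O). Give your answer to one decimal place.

Flow: 77 L/min ÷ 60 = 1.2833 L/s.
R = (PIP − Pplat)/V̇ = (46.0 − 15.0) / 1.2833 = 31.0/1.2833 = 24.156 cmH2O·s/L.
C = Vt/(Pplat − PEEP) = 415.0 / (15.0 − 8) = 415.0/7.0 = 59.286 mL/cmH2O.
τ = R × C = 24.156 × 0.05929 L/cmH2O = 1.432 s.
Fraction remaining = e^(−Te/τ) = e^(−1.63/1.432) = 0.3204; trapped volume = 415.0 × 0.3204 = 132.97 mL.
Additional alveolar pressure from trapping ≈ V_trapped / C = 132.97 / 59.286 = 2.243 cmH2O.

2.2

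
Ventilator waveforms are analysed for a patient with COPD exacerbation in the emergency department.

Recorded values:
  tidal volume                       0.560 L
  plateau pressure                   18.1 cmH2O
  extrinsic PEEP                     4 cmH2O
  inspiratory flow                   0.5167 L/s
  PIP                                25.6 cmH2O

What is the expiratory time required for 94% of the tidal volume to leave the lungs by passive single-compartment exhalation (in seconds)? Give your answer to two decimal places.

1.62

R = (PIP − Pplat)/V̇ = (25.6 − 18.1) / 0.5167 = 7.5/0.5167 = 14.515 cmH2O·s/L.
C = Vt/(Pplat − PEEP) = 560.0 / (18.1 − 4) = 560.0/14.1 = 39.716 mL/cmH2O.
τ = R × C = 14.515 × 0.03972 L/cmH2O = 0.5765 s.
t = −τ·ln(1 − 0.94) = −0.5765·ln(0.06) = 1.622 s.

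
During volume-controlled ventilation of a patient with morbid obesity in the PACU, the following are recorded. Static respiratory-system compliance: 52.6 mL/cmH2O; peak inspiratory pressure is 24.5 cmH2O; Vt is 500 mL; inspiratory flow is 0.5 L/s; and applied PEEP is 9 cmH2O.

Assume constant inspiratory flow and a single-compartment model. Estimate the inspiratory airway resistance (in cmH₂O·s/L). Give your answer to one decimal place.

12.0

Equation of motion (constant flow): PIP = Vt/C + R·V̇ + PEEP.
R·V̇ = PIP − Vt/C − PEEP = 24.5 − 500/52.6 − 9 = 24.5 − 9.506 − 9 = 5.994 cmH2O.
R = 5.994 / 0.5 = 11.988 cmH2O·s/L.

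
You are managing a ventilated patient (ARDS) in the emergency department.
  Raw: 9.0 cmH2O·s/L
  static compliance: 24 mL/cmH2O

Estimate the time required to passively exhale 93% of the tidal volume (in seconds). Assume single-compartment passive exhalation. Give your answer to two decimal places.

τ = R × C = 9.0 × 24 mL/cmH2O = 9.0 × 0.024 L/cmH2O = 0.216 s.
Exhaled fraction f = 1 − e^(−t/τ) → t = −τ·ln(1 − f) = −0.216·ln(0.07) = 0.5744 s.

0.57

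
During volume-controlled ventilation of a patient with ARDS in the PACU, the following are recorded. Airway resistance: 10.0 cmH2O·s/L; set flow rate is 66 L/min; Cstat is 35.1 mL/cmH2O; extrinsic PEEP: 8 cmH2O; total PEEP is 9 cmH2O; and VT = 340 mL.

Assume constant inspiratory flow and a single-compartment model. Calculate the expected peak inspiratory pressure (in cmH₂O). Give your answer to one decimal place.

29.7

Flow: 66 L/min ÷ 60 = 1.1 L/s.
Total PEEP = 9 cmH2O (set 8 + intrinsic 1); this is the baseline alveolar pressure.
Equation of motion (constant flow): PIP = Vt/C + R·V̇ + PEEP.
PIP = 340/35.1 + 10.0×1.1 + 9 = 9.687 + 11.0 + 9 = 29.687 cmH2O.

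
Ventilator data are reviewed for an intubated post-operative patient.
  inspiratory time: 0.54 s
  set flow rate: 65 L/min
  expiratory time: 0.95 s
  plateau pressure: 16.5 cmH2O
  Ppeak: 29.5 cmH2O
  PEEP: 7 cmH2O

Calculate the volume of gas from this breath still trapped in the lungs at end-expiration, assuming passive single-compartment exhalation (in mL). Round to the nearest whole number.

Flow: 65 L/min ÷ 60 = 1.0833 L/s.
Vt = flow × Ti = 1.0833 L/s × 0.54 s × 1000 mL/L = 584.98 mL.
R = (PIP − Pplat)/V̇ = (29.5 − 16.5) / 1.0833 = 13.0/1.0833 = 12.0 cmH2O·s/L.
C = Vt/(Pplat − PEEP) = 584.98 / (16.5 − 7) = 584.98/9.5 = 61.577 mL/cmH2O.
τ = R × C = 12.0 × 0.06158 L/cmH2O = 0.739 s.
Fraction remaining = e^(−Te/τ) = e^(−0.95/0.739) = 0.2765.
Trapped volume = 584.98 × 0.2765 = 161.75 mL.

162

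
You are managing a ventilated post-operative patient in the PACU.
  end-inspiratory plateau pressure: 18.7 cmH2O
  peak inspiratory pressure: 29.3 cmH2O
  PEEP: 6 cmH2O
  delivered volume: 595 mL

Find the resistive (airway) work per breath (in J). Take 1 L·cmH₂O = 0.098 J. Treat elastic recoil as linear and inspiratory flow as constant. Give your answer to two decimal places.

With constant inspiratory flow the resistive pressure is constant at PIP − Pplat = 29.3 − 18.7 = 10.6 cmH2O, so resistive work = 10.6 × 0.595 = 6.307 L·cmH2O.
× 0.098 J/(L·cmH2O) → 0.6181 J.

0.62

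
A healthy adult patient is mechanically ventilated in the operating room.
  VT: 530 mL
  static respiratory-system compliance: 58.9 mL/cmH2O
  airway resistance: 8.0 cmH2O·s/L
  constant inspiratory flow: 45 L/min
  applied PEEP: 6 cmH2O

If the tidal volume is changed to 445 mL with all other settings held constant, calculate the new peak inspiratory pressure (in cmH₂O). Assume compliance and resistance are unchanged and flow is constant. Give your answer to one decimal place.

19.6

Flow: 45 L/min ÷ 60 = 0.75 L/s.
PIP = Vt/C + R·V̇ + PEEP (constant-flow equation of motion).
Only the elastic term changes: ΔPIP = ΔVt / C = (445 − 530) / 58.9 = -1.443 cmH2O.
Original PIP = 530/58.9 + 8.0×0.75 + 6 = 20.998 cmH2O; new PIP = 20.998 + (-1.443) = 19.555 cmH2O.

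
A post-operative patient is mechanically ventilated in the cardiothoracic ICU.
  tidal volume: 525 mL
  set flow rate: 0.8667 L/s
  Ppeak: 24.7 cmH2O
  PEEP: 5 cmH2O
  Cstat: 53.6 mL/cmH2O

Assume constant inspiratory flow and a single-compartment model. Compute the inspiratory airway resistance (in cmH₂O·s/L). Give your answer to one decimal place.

Equation of motion (constant flow): PIP = Vt/C + R·V̇ + PEEP.
R·V̇ = PIP − Vt/C − PEEP = 24.7 − 525/53.6 − 5 = 24.7 − 9.795 − 5 = 9.905 cmH2O.
R = 9.905 / 0.8667 = 11.428 cmH2O·s/L.

11.4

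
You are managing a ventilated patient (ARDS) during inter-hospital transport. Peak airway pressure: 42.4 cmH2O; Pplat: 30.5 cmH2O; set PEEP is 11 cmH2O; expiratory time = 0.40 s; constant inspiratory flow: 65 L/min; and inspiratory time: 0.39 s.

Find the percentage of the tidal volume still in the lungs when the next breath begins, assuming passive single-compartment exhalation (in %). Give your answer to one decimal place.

Flow: 65 L/min ÷ 60 = 1.0833 L/s.
Vt = flow × Ti = 1.0833 L/s × 0.39 s × 1000 mL/L = 422.49 mL.
R = (PIP − Pplat)/V̇ = (42.4 − 30.5) / 1.0833 = 11.9/1.0833 = 10.985 cmH2O·s/L.
C = Vt/(Pplat − PEEP) = 422.49 / (30.5 − 11) = 422.49/19.5 = 21.666 mL/cmH2O.
τ = R × C = 10.985 × 0.02167 L/cmH2O = 0.238 s.
Fraction remaining at end-expiration = e^(−Te/τ) = e^(−0.40/0.238) = 0.1862 → 18.62%.

18.6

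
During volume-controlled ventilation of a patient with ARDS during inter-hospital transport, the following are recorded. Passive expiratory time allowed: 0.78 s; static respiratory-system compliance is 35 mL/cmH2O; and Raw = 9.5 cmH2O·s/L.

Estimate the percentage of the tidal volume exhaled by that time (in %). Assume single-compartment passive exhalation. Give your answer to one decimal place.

τ = R × C = 9.5 × 35 mL/cmH2O = 9.5 × 0.035 L/cmH2O = 0.3325 s.
Passive exhalation: V(t)/V₀ = e^(−t/τ) = e^(−0.78/0.3325) = 0.09576.
Fraction exhaled = 1 − 0.09576 = 0.9042 → 90.42%.

90.4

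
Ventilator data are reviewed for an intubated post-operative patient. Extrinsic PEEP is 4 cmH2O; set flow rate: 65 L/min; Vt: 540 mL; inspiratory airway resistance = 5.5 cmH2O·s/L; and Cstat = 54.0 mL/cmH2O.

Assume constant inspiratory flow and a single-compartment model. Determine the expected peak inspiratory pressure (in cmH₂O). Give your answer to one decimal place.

20.0

Flow: 65 L/min ÷ 60 = 1.0833 L/s.
Equation of motion (constant flow): PIP = Vt/C + R·V̇ + PEEP.
PIP = 540/54.0 + 5.5×1.0833 + 4 = 10.0 + 5.958 + 4 = 19.958 cmH2O.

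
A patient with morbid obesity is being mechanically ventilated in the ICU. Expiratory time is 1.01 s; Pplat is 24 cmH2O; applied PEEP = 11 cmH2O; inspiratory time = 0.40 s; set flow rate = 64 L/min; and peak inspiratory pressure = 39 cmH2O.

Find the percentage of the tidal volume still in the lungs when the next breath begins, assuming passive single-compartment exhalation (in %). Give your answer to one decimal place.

11.2

Flow: 64 L/min ÷ 60 = 1.0667 L/s.
Vt = flow × Ti = 1.0667 L/s × 0.40 s × 1000 mL/L = 426.68 mL.
R = (PIP − Pplat)/V̇ = (39 − 24) / 1.0667 = 15.0/1.0667 = 14.062 cmH2O·s/L.
C = Vt/(Pplat − PEEP) = 426.68 / (24 − 11) = 426.68/13.0 = 32.822 mL/cmH2O.
τ = R × C = 14.062 × 0.03282 L/cmH2O = 0.4615 s.
Fraction remaining at end-expiration = e^(−Te/τ) = e^(−1.01/0.4615) = 0.1121 → 11.21%.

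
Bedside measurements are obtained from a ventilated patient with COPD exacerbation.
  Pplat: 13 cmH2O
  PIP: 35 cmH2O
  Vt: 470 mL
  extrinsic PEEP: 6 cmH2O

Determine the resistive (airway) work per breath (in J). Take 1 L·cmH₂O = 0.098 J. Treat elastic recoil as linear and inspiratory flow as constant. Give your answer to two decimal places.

With constant inspiratory flow the resistive pressure is constant at PIP − Pplat = 35 − 13 = 22.0 cmH2O, so resistive work = 22.0 × 0.470 = 10.34 L·cmH2O.
× 0.098 J/(L·cmH2O) → 1.013 J.

1.01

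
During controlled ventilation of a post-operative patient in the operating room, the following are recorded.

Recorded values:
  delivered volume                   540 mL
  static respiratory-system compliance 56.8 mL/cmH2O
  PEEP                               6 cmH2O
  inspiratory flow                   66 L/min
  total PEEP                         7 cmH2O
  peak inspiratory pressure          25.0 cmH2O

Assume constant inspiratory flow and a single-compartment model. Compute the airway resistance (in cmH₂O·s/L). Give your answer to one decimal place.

Flow: 66 L/min ÷ 60 = 1.1 L/s.
Total PEEP = 7 cmH2O (set 6 + intrinsic 1); this is the baseline alveolar pressure.
Equation of motion (constant flow): PIP = Vt/C + R·V̇ + PEEP.
R·V̇ = PIP − Vt/C − PEEP = 25.0 − 540/56.8 − 7 = 25.0 − 9.507 − 7 = 8.493 cmH2O.
R = 8.493 / 1.1 = 7.721 cmH2O·s/L.

7.7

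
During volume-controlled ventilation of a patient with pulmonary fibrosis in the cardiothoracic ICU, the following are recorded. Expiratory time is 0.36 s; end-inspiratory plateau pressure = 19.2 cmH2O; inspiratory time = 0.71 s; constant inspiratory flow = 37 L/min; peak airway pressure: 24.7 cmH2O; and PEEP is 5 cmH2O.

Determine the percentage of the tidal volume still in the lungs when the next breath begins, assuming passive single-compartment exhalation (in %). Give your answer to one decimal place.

Flow: 37 L/min ÷ 60 = 0.6167 L/s.
Vt = flow × Ti = 0.6167 L/s × 0.71 s × 1000 mL/L = 437.86 mL.
R = (PIP − Pplat)/V̇ = (24.7 − 19.2) / 0.6167 = 5.5/0.6167 = 8.918 cmH2O·s/L.
C = Vt/(Pplat − PEEP) = 437.86 / (19.2 − 5) = 437.86/14.2 = 30.835 mL/cmH2O.
τ = R × C = 8.918 × 0.03084 L/cmH2O = 0.275 s.
Fraction remaining at end-expiration = e^(−Te/τ) = e^(−0.36/0.275) = 0.2701 → 27.01%.

27.0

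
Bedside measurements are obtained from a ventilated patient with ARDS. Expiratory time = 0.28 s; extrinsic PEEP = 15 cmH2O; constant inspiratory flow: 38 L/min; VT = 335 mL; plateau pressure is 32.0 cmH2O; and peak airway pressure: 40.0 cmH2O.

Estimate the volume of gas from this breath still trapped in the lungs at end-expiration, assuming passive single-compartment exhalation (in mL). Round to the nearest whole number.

Flow: 38 L/min ÷ 60 = 0.6333 L/s.
R = (PIP − Pplat)/V̇ = (40.0 − 32.0) / 0.6333 = 8.0/0.6333 = 12.632 cmH2O·s/L.
C = Vt/(Pplat − PEEP) = 335.0 / (32.0 − 15) = 335.0/17.0 = 19.706 mL/cmH2O.
τ = R × C = 12.632 × 0.01971 L/cmH2O = 0.249 s.
Fraction remaining = e^(−Te/τ) = e^(−0.28/0.249) = 0.3248.
Trapped volume = 335.0 × 0.3248 = 108.81 mL.

109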